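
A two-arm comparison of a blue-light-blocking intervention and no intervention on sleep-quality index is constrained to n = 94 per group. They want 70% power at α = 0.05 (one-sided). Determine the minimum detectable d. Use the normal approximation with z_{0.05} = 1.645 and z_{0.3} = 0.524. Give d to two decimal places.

For two independent groups of n = 94 each: d_min = (z_{α} + z_β)·√(2/n).
z-sum = 1.645 + 0.524 = 2.169.
d_min = 2.169 × √(2/94) = 2.169 × 0.1459 = 0.316.

d_min ≈ 0.32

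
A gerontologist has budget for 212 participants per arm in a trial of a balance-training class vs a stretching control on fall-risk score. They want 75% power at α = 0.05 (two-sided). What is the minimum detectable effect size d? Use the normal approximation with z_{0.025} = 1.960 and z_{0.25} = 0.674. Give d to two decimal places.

d_min ≈ 0.26

For two independent groups of n = 212 each: d_min = (z_{α/2} + z_β)·√(2/n).
z-sum = 1.960 + 0.674 = 2.634.
d_min = 2.634 × √(2/212) = 2.634 × 0.0971 = 0.256.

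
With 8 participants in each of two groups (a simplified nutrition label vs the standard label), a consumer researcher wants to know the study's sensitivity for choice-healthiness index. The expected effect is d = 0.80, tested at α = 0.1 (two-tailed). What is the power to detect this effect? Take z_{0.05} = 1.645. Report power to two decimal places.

For two equal groups, power = Φ(d·√(n/2) − z_{α/2}).
d·√(n/2) = 0.80 × √(8/2) = 0.80 × 2.000 = 1.600.
z_β = 1.600 − 1.645 = -0.045.
Power = Φ(-0.045) = 0.482.

power ≈ 0.48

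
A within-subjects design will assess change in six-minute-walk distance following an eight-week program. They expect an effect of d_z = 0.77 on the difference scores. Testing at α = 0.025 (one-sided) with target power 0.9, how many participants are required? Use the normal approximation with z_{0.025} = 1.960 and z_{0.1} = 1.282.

n = 18 pairs

For a paired (one-sample on differences) test: n = ((z_{α} + z_β) / d)².
z_{α} + z_β = 1.960 + 1.282 = 3.242.
n = (3.242 / 0.77)² = 4.210² = 17.73.
Round up.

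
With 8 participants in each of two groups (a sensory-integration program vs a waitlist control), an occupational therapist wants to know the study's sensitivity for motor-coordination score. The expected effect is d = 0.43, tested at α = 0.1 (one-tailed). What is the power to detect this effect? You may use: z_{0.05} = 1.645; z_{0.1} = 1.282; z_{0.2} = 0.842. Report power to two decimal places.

For two equal groups, power = Φ(d·√(n/2) − z_{α}).
d·√(n/2) = 0.43 × √(8/2) = 0.43 × 2.000 = 0.860.
z_β = 0.860 − 1.282 = -0.422.
Power = Φ(-0.422) = 0.337.

power ≈ 0.34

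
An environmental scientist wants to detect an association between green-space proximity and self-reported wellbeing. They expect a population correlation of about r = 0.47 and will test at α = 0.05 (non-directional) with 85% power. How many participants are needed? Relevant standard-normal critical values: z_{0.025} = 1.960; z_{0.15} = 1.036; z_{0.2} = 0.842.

Fisher's z: C = ½·ln((1+r)/(1−r)) = ½·ln(2.7736) = 0.5101.
n = ((z_{α/2} + z_β)/C)² + 3.
(1.960 + 1.036) / 0.5101 = 2.996 / 0.5101 = 5.873.
n = 5.873² + 3 = 34.50 + 3 = 37.5.
Round up.

n = 38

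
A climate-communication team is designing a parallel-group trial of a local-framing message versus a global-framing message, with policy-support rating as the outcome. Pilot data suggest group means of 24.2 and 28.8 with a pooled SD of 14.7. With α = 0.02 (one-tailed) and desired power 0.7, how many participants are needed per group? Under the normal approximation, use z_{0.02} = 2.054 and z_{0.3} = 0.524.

Cohen's d = |M₁ − M₂| / SD_pooled = |24.2 − 28.8| / 14.7 = 4.6 / 14.7 = 0.313.
For two independent groups with equal n: n = 2·((z_{α} + z_β) / d)².
z_{α} + z_β = 2.054 + 0.524 = 2.578.
n = 2 × (2.578 / 0.313)² = 2 × 8.236² = 2 × 67.84 = 135.7.
Round up to the next whole participant.

n = 136 per group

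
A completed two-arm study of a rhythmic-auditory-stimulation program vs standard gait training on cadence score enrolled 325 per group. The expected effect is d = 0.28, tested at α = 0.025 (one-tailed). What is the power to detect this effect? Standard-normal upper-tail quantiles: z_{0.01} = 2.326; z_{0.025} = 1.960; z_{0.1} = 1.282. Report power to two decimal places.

For two equal groups, power = Φ(d·√(n/2) − z_{α}).
d·√(n/2) = 0.28 × √(325/2) = 0.28 × 12.748 = 3.569.
z_β = 3.569 − 1.960 = 1.609.
Power = Φ(1.609) = 0.946.

power ≈ 0.95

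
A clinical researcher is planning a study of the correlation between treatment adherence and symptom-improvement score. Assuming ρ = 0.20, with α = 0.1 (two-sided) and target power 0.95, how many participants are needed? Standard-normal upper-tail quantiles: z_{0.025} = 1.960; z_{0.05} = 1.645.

n = 267

Fisher's z: C = ½·ln((1+r)/(1−r)) = ½·ln(1.5000) = 0.2027.
n = ((z_{α/2} + z_β)/C)² + 3.
(1.645 + 1.645) / 0.2027 = 3.290 / 0.2027 = 16.231.
n = 16.231² + 3 = 263.44 + 3 = 266.4.
Round up.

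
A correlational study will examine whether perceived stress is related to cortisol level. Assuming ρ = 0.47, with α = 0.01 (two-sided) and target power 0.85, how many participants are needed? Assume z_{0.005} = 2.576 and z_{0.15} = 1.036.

n = 54

Fisher's z: C = ½·ln((1+r)/(1−r)) = ½·ln(2.7736) = 0.5101.
n = ((z_{α/2} + z_β)/C)² + 3.
(2.576 + 1.036) / 0.5101 = 3.612 / 0.5101 = 7.081.
n = 7.081² + 3 = 50.14 + 3 = 53.1.
Round up.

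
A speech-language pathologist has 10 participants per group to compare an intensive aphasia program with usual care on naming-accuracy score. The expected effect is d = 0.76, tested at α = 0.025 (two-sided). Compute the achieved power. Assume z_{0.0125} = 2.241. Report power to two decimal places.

For two equal groups, power = Φ(d·√(n/2) − z_{α/2}).
d·√(n/2) = 0.76 × √(10/2) = 0.76 × 2.236 = 1.699.
z_β = 1.699 − 2.241 = -0.542.
Power = Φ(-0.542) = 0.294.

power ≈ 0.29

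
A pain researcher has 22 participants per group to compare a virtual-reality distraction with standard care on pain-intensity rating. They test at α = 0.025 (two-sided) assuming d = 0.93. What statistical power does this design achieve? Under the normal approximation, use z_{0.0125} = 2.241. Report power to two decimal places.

power ≈ 0.80

For two equal groups, power = Φ(d·√(n/2) − z_{α/2}).
d·√(n/2) = 0.93 × √(22/2) = 0.93 × 3.317 = 3.084.
z_β = 3.084 − 2.241 = 0.843.
Power = Φ(0.843) = 0.801.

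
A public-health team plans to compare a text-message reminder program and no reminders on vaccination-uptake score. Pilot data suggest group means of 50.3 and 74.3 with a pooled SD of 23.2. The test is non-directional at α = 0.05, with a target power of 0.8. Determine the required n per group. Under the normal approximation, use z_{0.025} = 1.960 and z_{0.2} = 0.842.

Cohen's d = |M₁ − M₂| / SD_pooled = |50.3 − 74.3| / 23.2 = 24.0 / 23.2 = 1.034.
For two independent groups with equal n: n = 2·((z_{α/2} + z_β) / d)².
z_{α/2} + z_β = 1.960 + 0.842 = 2.802.
n = 2 × (2.802 / 1.034)² = 2 × 2.710² = 2 × 7.34 = 14.7.
Round up to the next whole participant.

n = 15 per group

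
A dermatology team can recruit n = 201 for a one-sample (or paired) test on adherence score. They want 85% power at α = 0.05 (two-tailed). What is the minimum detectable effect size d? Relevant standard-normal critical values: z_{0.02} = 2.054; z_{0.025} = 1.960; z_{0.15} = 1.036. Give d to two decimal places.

d_min ≈ 0.21

For a single sample (or paired design) of n = 201: d_min = (z_{α/2} + z_β)/√n.
z-sum = 1.960 + 1.036 = 2.996.
d_min = 2.996 / √201 = 2.996 / 14.177 = 0.211.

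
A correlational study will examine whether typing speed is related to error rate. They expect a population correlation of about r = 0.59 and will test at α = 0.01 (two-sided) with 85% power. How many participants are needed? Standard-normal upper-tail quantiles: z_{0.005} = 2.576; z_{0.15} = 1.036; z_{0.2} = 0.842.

Fisher's z: C = ½·ln((1+r)/(1−r)) = ½·ln(3.8780) = 0.6777.
n = ((z_{α/2} + z_β)/C)² + 3.
(2.576 + 1.036) / 0.6777 = 3.612 / 0.6777 = 5.330.
n = 5.330² + 3 = 28.41 + 3 = 31.4.
Round up.

n = 32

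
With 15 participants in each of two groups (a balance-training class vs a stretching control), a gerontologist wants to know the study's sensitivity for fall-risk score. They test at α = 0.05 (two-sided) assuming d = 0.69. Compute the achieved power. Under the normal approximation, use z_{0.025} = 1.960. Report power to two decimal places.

For two equal groups, power = Φ(d·√(n/2) − z_{α/2}).
d·√(n/2) = 0.69 × √(15/2) = 0.69 × 2.739 = 1.890.
z_β = 1.890 − 1.960 = -0.070.
Power = Φ(-0.070) = 0.472.

power ≈ 0.47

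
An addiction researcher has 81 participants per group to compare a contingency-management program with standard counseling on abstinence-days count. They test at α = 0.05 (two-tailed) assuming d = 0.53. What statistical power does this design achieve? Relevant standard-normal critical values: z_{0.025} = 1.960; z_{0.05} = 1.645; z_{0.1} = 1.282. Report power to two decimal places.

For two equal groups, power = Φ(d·√(n/2) − z_{α/2}).
d·√(n/2) = 0.53 × √(81/2) = 0.53 × 6.364 = 3.373.
z_β = 3.373 − 1.960 = 1.413.
Power = Φ(1.413) = 0.921.

power ≈ 0.92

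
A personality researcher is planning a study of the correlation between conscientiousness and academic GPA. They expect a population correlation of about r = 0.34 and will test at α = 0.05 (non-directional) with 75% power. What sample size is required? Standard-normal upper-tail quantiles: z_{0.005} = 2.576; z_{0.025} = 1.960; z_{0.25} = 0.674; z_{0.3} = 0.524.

n = 59

Fisher's z: C = ½·ln((1+r)/(1−r)) = ½·ln(2.0303) = 0.3541.
n = ((z_{α/2} + z_β)/C)² + 3.
(1.960 + 0.674) / 0.3541 = 2.634 / 0.3541 = 7.439.
n = 7.439² + 3 = 55.33 + 3 = 58.3.
Round up.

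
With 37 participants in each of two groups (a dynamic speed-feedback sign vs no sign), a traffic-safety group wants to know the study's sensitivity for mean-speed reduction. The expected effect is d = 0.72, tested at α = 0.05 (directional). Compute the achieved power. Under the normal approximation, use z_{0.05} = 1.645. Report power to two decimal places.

power ≈ 0.93

For two equal groups, power = Φ(d·√(n/2) − z_{α}).
d·√(n/2) = 0.72 × √(37/2) = 0.72 × 4.301 = 3.097.
z_β = 3.097 − 1.645 = 1.452.
Power = Φ(1.452) = 0.927.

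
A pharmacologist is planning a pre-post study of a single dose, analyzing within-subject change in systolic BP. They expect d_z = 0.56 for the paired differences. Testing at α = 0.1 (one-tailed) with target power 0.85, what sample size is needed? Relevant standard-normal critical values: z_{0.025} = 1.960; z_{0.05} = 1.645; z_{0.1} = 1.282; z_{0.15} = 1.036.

For a paired (one-sample on differences) test: n = ((z_{α} + z_β) / d)².
z_{α} + z_β = 1.282 + 1.036 = 2.318.
n = (2.318 / 0.56)² = 4.139² = 17.13.
Round up.

n = 18 pairs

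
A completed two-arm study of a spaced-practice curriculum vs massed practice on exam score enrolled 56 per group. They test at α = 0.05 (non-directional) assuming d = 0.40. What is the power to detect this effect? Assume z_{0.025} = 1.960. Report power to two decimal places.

power ≈ 0.56

For two equal groups, power = Φ(d·√(n/2) − z_{α/2}).
d·√(n/2) = 0.40 × √(56/2) = 0.40 × 5.292 = 2.117.
z_β = 2.117 − 1.960 = 0.157.
Power = Φ(0.157) = 0.562.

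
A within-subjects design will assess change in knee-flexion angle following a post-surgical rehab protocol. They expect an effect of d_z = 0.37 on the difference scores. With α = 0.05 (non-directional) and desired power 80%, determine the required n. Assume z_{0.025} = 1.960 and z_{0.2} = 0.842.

n = 58 pairs

For a paired (one-sample on differences) test: n = ((z_{α/2} + z_β) / d)².
z_{α/2} + z_β = 1.960 + 0.842 = 2.802.
n = (2.802 / 0.37)² = 7.573² = 57.35.
Round up.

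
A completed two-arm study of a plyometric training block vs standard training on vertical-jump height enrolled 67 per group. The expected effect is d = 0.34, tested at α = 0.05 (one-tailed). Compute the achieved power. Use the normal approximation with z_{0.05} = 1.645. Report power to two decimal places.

power ≈ 0.63

For two equal groups, power = Φ(d·√(n/2) − z_{α}).
d·√(n/2) = 0.34 × √(67/2) = 0.34 × 5.788 = 1.968.
z_β = 1.968 − 1.645 = 0.323.
Power = Φ(0.323) = 0.627.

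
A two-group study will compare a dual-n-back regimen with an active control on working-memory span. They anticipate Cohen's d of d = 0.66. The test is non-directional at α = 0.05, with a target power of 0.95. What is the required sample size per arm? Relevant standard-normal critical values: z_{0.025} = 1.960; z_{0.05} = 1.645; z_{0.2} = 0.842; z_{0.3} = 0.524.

n = 60 per group

For two independent groups with equal n: n = 2·((z_{α/2} + z_β) / d)².
z_{α/2} + z_β = 1.960 + 1.645 = 3.605.
n = 2 × (3.605 / 0.66)² = 2 × 5.462² = 2 × 29.83 = 59.7.
Round up to the next whole participant.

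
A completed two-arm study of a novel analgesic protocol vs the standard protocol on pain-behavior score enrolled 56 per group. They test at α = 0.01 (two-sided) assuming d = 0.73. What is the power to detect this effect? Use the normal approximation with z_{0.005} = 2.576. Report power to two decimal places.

power ≈ 0.90

For two equal groups, power = Φ(d·√(n/2) − z_{α/2}).
d·√(n/2) = 0.73 × √(56/2) = 0.73 × 5.292 = 3.863.
z_β = 3.863 − 2.576 = 1.287.
Power = Φ(1.287) = 0.901.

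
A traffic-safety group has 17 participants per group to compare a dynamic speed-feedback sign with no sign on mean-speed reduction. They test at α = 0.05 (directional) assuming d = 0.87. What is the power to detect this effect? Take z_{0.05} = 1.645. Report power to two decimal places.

power ≈ 0.81

For two equal groups, power = Φ(d·√(n/2) − z_{α}).
d·√(n/2) = 0.87 × √(17/2) = 0.87 × 2.915 = 2.536.
z_β = 2.536 − 1.645 = 0.891.
Power = Φ(0.891) = 0.814.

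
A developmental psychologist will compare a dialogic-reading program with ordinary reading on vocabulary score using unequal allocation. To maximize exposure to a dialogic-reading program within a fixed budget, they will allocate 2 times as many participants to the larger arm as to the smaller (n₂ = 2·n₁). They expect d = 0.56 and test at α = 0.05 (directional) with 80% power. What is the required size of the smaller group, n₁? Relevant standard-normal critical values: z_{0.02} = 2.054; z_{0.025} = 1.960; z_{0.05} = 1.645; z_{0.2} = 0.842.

n₁ = 30

With allocation ratio k = n₂/n₁ = 2, Var(x̄₁−x̄₂) = σ²(1/n₁ + 1/(k·n₁)) = σ²·(k+1)/(k·n₁).
So n₁ = (1 + 1/k)·((z_{α} + z_β)/d)² = 1.500 × (2.487/0.56)².
n₁ = 1.500 × 19.72 = 29.6.
Round up: n₁ = 30, giving n₂ = 2 × 30 = 60.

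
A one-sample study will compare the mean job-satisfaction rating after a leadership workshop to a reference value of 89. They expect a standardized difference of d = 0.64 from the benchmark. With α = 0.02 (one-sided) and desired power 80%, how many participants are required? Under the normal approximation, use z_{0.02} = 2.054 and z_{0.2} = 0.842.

n = 21

For a one-sample test: n = ((z_{α} + z_β) / d)².
z_{α} + z_β = 2.054 + 0.842 = 2.896.
n = (2.896 / 0.64)² = 4.525² = 20.48.
Round up.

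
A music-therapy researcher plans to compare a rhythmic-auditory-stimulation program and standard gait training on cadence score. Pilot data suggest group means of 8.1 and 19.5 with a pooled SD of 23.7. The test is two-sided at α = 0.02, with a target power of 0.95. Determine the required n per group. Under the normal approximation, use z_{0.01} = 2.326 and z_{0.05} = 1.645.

Cohen's d = |M₁ − M₂| / SD_pooled = |8.1 − 19.5| / 23.7 = 11.4 / 23.7 = 0.481.
For two independent groups with equal n: n = 2·((z_{α/2} + z_β) / d)².
z_{α/2} + z_β = 2.326 + 1.645 = 3.971.
n = 2 × (3.971 / 0.481)² = 2 × 8.256² = 2 × 68.16 = 136.3.
Round up to the next whole participant.

n = 137 per group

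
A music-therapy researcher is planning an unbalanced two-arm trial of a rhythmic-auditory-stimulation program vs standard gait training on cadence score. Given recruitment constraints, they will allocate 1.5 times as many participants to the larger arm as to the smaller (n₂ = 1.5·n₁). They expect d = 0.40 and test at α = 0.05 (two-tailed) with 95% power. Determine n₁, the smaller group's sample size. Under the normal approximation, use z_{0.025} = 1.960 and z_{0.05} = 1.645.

n₁ = 136

With allocation ratio k = n₂/n₁ = 1.5, Var(x̄₁−x̄₂) = σ²(1/n₁ + 1/(k·n₁)) = σ²·(k+1)/(k·n₁).
So n₁ = (1 + 1/k)·((z_{α/2} + z_β)/d)² = 1.667 × (3.605/0.40)².
n₁ = 1.667 × 81.23 = 135.4.
Round up: n₁ = 136, giving n₂ = 1.5 × 136 = 204.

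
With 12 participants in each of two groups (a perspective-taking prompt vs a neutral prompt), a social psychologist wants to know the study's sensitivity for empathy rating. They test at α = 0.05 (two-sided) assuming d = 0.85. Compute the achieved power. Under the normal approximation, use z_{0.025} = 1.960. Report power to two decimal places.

For two equal groups, power = Φ(d·√(n/2) − z_{α/2}).
d·√(n/2) = 0.85 × √(12/2) = 0.85 × 2.449 = 2.082.
z_β = 2.082 − 1.960 = 0.122.
Power = Φ(0.122) = 0.549.

power ≈ 0.55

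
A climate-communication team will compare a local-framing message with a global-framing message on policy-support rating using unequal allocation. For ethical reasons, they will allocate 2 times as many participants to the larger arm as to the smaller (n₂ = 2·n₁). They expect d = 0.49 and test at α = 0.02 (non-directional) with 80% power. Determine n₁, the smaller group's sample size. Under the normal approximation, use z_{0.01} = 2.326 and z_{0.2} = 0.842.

With allocation ratio k = n₂/n₁ = 2, Var(x̄₁−x̄₂) = σ²(1/n₁ + 1/(k·n₁)) = σ²·(k+1)/(k·n₁).
So n₁ = (1 + 1/k)·((z_{α/2} + z_β)/d)² = 1.500 × (3.168/0.49)².
n₁ = 1.500 × 41.80 = 62.7.
Round up: n₁ = 63, giving n₂ = 2 × 63 = 126.

n₁ = 63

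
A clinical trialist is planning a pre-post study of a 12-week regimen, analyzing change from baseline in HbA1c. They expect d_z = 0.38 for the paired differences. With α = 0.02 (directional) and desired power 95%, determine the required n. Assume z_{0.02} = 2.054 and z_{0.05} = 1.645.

For a paired (one-sample on differences) test: n = ((z_{α} + z_β) / d)².
z_{α} + z_β = 2.054 + 1.645 = 3.699.
n = (3.699 / 0.38)² = 9.734² = 94.75.
Round up.

n = 95 pairs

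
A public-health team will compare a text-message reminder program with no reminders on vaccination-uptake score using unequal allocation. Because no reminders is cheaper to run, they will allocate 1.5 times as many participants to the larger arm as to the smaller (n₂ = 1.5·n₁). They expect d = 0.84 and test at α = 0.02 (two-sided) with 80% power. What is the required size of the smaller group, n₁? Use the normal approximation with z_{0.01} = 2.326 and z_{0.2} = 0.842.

With allocation ratio k = n₂/n₁ = 1.5, Var(x̄₁−x̄₂) = σ²(1/n₁ + 1/(k·n₁)) = σ²·(k+1)/(k·n₁).
So n₁ = (1 + 1/k)·((z_{α/2} + z_β)/d)² = 1.667 × (3.168/0.84)².
n₁ = 1.667 × 14.22 = 23.7.
Round up: n₁ = 24, giving n₂ = 1.5 × 24 = 36.

n₁ = 24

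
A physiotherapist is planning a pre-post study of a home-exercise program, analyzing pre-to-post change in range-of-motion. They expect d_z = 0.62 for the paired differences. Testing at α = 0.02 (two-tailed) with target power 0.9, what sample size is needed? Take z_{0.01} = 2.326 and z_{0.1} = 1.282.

n = 34 pairs

For a paired (one-sample on differences) test: n = ((z_{α/2} + z_β) / d)².
z_{α/2} + z_β = 2.326 + 1.282 = 3.608.
n = (3.608 / 0.62)² = 5.819² = 33.86.
Round up.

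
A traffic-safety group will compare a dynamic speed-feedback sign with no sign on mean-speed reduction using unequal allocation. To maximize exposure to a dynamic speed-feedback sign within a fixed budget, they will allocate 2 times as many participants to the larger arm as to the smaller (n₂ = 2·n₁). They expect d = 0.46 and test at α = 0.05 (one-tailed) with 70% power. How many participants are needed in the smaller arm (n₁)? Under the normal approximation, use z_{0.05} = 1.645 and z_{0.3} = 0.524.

n₁ = 34

With allocation ratio k = n₂/n₁ = 2, Var(x̄₁−x̄₂) = σ²(1/n₁ + 1/(k·n₁)) = σ²·(k+1)/(k·n₁).
So n₁ = (1 + 1/k)·((z_{α} + z_β)/d)² = 1.500 × (2.169/0.46)².
n₁ = 1.500 × 22.23 = 33.3.
Round up: n₁ = 34, giving n₂ = 2 × 34 = 68.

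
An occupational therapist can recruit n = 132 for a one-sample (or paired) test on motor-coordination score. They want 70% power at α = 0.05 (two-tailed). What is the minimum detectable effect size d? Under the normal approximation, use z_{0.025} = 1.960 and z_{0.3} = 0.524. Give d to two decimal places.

d_min ≈ 0.22

For a single sample (or paired design) of n = 132: d_min = (z_{α/2} + z_β)/√n.
z-sum = 1.960 + 0.524 = 2.484.
d_min = 2.484 / √132 = 2.484 / 11.489 = 0.216.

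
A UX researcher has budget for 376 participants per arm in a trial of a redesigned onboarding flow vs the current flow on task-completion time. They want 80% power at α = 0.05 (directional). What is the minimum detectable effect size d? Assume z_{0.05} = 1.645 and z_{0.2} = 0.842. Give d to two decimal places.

d_min ≈ 0.18

For two independent groups of n = 376 each: d_min = (z_{α} + z_β)·√(2/n).
z-sum = 1.645 + 0.842 = 2.487.
d_min = 2.487 × √(2/376) = 2.487 × 0.0729 = 0.181.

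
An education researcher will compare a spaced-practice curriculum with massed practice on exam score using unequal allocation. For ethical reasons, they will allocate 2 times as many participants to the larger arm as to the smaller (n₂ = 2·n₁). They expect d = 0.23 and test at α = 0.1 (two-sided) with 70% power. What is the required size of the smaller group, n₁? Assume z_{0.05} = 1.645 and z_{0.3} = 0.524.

n₁ = 134

With allocation ratio k = n₂/n₁ = 2, Var(x̄₁−x̄₂) = σ²(1/n₁ + 1/(k·n₁)) = σ²·(k+1)/(k·n₁).
So n₁ = (1 + 1/k)·((z_{α/2} + z_β)/d)² = 1.500 × (2.169/0.23)².
n₁ = 1.500 × 88.93 = 133.4.
Round up: n₁ = 134, giving n₂ = 2 × 134 = 268.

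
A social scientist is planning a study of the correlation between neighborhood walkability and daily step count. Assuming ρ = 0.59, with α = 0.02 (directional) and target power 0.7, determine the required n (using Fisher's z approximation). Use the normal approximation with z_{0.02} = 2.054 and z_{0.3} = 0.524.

Fisher's z: C = ½·ln((1+r)/(1−r)) = ½·ln(3.8780) = 0.6777.
n = ((z_{α} + z_β)/C)² + 3.
(2.054 + 0.524) / 0.6777 = 2.578 / 0.6777 = 3.804.
n = 3.804² + 3 = 14.47 + 3 = 17.5.
Round up.

n = 18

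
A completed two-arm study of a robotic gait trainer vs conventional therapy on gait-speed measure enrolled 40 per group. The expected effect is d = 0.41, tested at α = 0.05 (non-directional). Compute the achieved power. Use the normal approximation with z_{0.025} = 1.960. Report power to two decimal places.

power ≈ 0.45

For two equal groups, power = Φ(d·√(n/2) − z_{α/2}).
d·√(n/2) = 0.41 × √(40/2) = 0.41 × 4.472 = 1.834.
z_β = 1.834 − 1.960 = -0.126.
Power = Φ(-0.126) = 0.450.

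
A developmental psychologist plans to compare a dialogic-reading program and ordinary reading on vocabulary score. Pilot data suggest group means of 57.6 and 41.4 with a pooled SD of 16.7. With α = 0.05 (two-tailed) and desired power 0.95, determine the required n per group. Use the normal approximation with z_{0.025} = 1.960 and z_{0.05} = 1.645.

n = 28 per group

Cohen's d = |M₁ − M₂| / SD_pooled = |57.6 − 41.4| / 16.7 = 16.2 / 16.7 = 0.970.
For two independent groups with equal n: n = 2·((z_{α/2} + z_β) / d)².
z_{α/2} + z_β = 1.960 + 1.645 = 3.605.
n = 2 × (3.605 / 0.970)² = 2 × 3.716² = 2 × 13.81 = 27.6.
Round up to the next whole participant.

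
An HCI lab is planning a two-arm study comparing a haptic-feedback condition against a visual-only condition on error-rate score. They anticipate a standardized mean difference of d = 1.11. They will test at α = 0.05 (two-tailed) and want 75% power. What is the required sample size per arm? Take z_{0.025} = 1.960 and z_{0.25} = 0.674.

For two independent groups with equal n: n = 2·((z_{α/2} + z_β) / d)².
z_{α/2} + z_β = 1.960 + 0.674 = 2.634.
n = 2 × (2.634 / 1.11)² = 2 × 2.373² = 2 × 5.63 = 11.3.
Round up to the next whole participant.

n = 12 per group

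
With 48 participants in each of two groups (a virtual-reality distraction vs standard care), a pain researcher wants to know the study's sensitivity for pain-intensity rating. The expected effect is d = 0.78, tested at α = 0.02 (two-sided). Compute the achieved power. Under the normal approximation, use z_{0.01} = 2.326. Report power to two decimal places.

For two equal groups, power = Φ(d·√(n/2) − z_{α/2}).
d·√(n/2) = 0.78 × √(48/2) = 0.78 × 4.899 = 3.821.
z_β = 3.821 − 2.326 = 1.495.
Power = Φ(1.495) = 0.933.

power ≈ 0.93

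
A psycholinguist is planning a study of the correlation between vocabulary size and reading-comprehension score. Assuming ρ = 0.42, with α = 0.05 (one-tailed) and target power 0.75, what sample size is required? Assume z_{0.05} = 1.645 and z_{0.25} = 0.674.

Fisher's z: C = ½·ln((1+r)/(1−r)) = ½·ln(2.4483) = 0.4477.
n = ((z_{α} + z_β)/C)² + 3.
(1.645 + 0.674) / 0.4477 = 2.319 / 0.4477 = 5.180.
n = 5.180² + 3 = 26.83 + 3 = 29.8.
Round up.

n = 30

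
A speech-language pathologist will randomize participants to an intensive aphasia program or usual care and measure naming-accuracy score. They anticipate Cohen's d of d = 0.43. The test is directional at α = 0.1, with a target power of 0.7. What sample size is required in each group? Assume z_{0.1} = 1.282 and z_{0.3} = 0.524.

For two independent groups with equal n: n = 2·((z_{α} + z_β) / d)².
z_{α} + z_β = 1.282 + 0.524 = 1.806.
n = 2 × (1.806 / 0.43)² = 2 × 4.200² = 2 × 17.64 = 35.3.
Round up to the next whole participant.

n = 36 per group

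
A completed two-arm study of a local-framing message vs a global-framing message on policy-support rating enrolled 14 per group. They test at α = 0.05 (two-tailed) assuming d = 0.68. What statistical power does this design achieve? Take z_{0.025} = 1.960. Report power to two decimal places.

power ≈ 0.44

For two equal groups, power = Φ(d·√(n/2) − z_{α/2}).
d·√(n/2) = 0.68 × √(14/2) = 0.68 × 2.646 = 1.799.
z_β = 1.799 − 1.960 = -0.161.
Power = Φ(-0.161) = 0.436.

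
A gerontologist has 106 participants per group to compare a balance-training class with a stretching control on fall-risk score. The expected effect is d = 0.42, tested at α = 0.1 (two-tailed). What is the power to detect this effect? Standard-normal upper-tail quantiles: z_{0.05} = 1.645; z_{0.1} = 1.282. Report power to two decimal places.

For two equal groups, power = Φ(d·√(n/2) − z_{α/2}).
d·√(n/2) = 0.42 × √(106/2) = 0.42 × 7.280 = 3.058.
z_β = 3.058 − 1.645 = 1.413.
Power = Φ(1.413) = 0.921.

power ≈ 0.92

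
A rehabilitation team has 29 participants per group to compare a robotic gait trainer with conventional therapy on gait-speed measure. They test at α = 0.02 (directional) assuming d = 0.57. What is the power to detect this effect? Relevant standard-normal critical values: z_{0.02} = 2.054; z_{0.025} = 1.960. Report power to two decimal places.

power ≈ 0.55

For two equal groups, power = Φ(d·√(n/2) − z_{α}).
d·√(n/2) = 0.57 × √(29/2) = 0.57 × 3.808 = 2.170.
z_β = 2.170 − 2.054 = 0.116.
Power = Φ(0.116) = 0.546.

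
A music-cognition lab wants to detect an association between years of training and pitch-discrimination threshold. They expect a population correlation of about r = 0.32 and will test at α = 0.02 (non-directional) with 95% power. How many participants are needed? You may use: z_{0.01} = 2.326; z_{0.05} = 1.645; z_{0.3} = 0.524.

n = 147

Fisher's z: C = ½·ln((1+r)/(1−r)) = ½·ln(1.9412) = 0.3316.
n = ((z_{α/2} + z_β)/C)² + 3.
(2.326 + 1.645) / 0.3316 = 3.971 / 0.3316 = 11.975.
n = 11.975² + 3 = 143.41 + 3 = 146.4.
Round up.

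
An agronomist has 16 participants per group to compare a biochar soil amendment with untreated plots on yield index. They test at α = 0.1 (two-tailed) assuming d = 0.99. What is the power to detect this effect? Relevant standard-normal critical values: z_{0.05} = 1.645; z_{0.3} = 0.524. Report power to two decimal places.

For two equal groups, power = Φ(d·√(n/2) − z_{α/2}).
d·√(n/2) = 0.99 × √(16/2) = 0.99 × 2.828 = 2.800.
z_β = 2.800 − 1.645 = 1.155.
Power = Φ(1.155) = 0.876.

power ≈ 0.88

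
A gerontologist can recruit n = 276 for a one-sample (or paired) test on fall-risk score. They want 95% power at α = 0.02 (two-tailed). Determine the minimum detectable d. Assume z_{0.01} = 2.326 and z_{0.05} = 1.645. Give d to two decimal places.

d_min ≈ 0.24

For a single sample (or paired design) of n = 276: d_min = (z_{α/2} + z_β)/√n.
z-sum = 2.326 + 1.645 = 3.971.
d_min = 3.971 / √276 = 3.971 / 16.613 = 0.239.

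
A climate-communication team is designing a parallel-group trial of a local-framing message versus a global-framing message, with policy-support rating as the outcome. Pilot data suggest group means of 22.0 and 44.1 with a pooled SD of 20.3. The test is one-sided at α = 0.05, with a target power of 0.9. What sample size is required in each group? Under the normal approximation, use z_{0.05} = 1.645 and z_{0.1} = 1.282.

n = 15 per group

Cohen's d = |M₁ − M₂| / SD_pooled = |22.0 − 44.1| / 20.3 = 22.1 / 20.3 = 1.089.
For two independent groups with equal n: n = 2·((z_{α} + z_β) / d)².
z_{α} + z_β = 1.645 + 1.282 = 2.927.
n = 2 × (2.927 / 1.089)² = 2 × 2.688² = 2 × 7.22 = 14.4.
Round up to the next whole participant.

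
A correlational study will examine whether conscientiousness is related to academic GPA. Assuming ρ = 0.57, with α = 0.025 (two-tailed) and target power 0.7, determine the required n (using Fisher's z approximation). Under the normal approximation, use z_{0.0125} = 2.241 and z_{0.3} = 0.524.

n = 22

Fisher's z: C = ½·ln((1+r)/(1−r)) = ½·ln(3.6512) = 0.6475.
n = ((z_{α/2} + z_β)/C)² + 3.
(2.241 + 0.524) / 0.6475 = 2.765 / 0.6475 = 4.270.
n = 4.270² + 3 = 18.24 + 3 = 21.2.
Round up.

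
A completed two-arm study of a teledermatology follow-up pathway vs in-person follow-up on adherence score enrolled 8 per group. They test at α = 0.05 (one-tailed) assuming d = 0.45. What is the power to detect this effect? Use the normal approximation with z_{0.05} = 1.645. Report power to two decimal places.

power ≈ 0.23

For two equal groups, power = Φ(d·√(n/2) − z_{α}).
d·√(n/2) = 0.45 × √(8/2) = 0.45 × 2.000 = 0.900.
z_β = 0.900 − 1.645 = -0.745.
Power = Φ(-0.745) = 0.228.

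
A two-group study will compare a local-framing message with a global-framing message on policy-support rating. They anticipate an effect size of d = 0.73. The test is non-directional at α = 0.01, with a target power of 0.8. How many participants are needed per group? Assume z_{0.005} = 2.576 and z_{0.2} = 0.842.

For two independent groups with equal n: n = 2·((z_{α/2} + z_β) / d)².
z_{α/2} + z_β = 2.576 + 0.842 = 3.418.
n = 2 × (3.418 / 0.73)² = 2 × 4.682² = 2 × 21.92 = 43.8.
Round up to the next whole participant.

n = 44 per group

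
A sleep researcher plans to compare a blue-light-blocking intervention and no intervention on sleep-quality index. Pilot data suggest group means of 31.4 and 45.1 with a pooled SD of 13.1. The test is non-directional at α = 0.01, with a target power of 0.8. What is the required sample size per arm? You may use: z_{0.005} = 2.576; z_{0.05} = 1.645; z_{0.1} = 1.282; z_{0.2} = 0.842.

Cohen's d = |M₁ − M₂| / SD_pooled = |31.4 − 45.1| / 13.1 = 13.7 / 13.1 = 1.046.
For two independent groups with equal n: n = 2·((z_{α/2} + z_β) / d)².
z_{α/2} + z_β = 2.576 + 0.842 = 3.418.
n = 2 × (3.418 / 1.046)² = 2 × 3.268² = 2 × 10.68 = 21.4.
Round up to the next whole participant.

n = 22 per group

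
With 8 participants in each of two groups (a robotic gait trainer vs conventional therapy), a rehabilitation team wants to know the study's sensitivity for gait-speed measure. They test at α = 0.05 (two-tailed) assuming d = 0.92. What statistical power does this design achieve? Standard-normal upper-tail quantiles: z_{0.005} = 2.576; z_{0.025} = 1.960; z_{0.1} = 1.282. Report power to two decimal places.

For two equal groups, power = Φ(d·√(n/2) − z_{α/2}).
d·√(n/2) = 0.92 × √(8/2) = 0.92 × 2.000 = 1.840.
z_β = 1.840 − 1.960 = -0.120.
Power = Φ(-0.120) = 0.452.

power ≈ 0.45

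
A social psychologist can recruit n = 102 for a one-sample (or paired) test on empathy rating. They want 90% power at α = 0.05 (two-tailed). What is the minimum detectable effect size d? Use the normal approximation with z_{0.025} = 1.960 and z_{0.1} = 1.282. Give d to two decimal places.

For a single sample (or paired design) of n = 102: d_min = (z_{α/2} + z_β)/√n.
z-sum = 1.960 + 1.282 = 3.242.
d_min = 3.242 / √102 = 3.242 / 10.100 = 0.321.

d_min ≈ 0.32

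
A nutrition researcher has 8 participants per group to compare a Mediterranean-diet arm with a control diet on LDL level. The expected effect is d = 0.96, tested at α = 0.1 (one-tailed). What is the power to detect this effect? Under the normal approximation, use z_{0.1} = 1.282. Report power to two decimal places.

For two equal groups, power = Φ(d·√(n/2) − z_{α}).
d·√(n/2) = 0.96 × √(8/2) = 0.96 × 2.000 = 1.920.
z_β = 1.920 − 1.282 = 0.638.
Power = Φ(0.638) = 0.738.

power ≈ 0.74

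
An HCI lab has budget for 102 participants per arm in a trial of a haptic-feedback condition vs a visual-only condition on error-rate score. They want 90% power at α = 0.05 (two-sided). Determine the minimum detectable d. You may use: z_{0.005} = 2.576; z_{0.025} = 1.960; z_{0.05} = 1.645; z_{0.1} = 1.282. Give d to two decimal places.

d_min ≈ 0.45

For two independent groups of n = 102 each: d_min = (z_{α/2} + z_β)·√(2/n).
z-sum = 1.960 + 1.282 = 3.242.
d_min = 3.242 × √(2/102) = 3.242 × 0.1400 = 0.454.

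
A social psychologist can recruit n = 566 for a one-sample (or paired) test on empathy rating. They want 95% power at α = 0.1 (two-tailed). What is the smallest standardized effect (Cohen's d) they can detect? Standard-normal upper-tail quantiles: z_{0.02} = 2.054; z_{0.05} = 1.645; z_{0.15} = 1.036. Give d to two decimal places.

d_min ≈ 0.14

For a single sample (or paired design) of n = 566: d_min = (z_{α/2} + z_β)/√n.
z-sum = 1.645 + 1.645 = 3.290.
d_min = 3.290 / √566 = 3.290 / 23.791 = 0.138.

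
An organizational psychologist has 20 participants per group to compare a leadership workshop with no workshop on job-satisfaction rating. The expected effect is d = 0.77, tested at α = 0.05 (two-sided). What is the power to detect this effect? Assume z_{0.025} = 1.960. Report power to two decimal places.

For two equal groups, power = Φ(d·√(n/2) − z_{α/2}).
d·√(n/2) = 0.77 × √(20/2) = 0.77 × 3.162 = 2.435.
z_β = 2.435 − 1.960 = 0.475.
Power = Φ(0.475) = 0.683.

power ≈ 0.68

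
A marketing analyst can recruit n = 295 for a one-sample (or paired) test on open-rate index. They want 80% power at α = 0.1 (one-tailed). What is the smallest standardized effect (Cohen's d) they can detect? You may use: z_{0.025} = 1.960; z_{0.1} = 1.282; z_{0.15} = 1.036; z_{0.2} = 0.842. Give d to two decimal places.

d_min ≈ 0.12

For a single sample (or paired design) of n = 295: d_min = (z_{α} + z_β)/√n.
z-sum = 1.282 + 0.842 = 2.124.
d_min = 2.124 / √295 = 2.124 / 17.176 = 0.124.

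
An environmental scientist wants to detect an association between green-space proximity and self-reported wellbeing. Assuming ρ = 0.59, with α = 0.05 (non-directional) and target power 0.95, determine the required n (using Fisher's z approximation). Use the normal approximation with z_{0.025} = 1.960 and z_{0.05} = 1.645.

Fisher's z: C = ½·ln((1+r)/(1−r)) = ½·ln(3.8780) = 0.6777.
n = ((z_{α/2} + z_β)/C)² + 3.
(1.960 + 1.645) / 0.6777 = 3.605 / 0.6777 = 5.319.
n = 5.319² + 3 = 28.30 + 3 = 31.3.
Round up.

n = 32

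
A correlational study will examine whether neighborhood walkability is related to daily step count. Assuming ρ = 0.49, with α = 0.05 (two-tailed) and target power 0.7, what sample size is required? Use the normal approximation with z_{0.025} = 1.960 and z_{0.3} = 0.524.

n = 25

Fisher's z: C = ½·ln((1+r)/(1−r)) = ½·ln(2.9216) = 0.5361.
n = ((z_{α/2} + z_β)/C)² + 3.
(1.960 + 0.524) / 0.5361 = 2.484 / 0.5361 = 4.633.
n = 4.633² + 3 = 21.47 + 3 = 24.5.
Round up.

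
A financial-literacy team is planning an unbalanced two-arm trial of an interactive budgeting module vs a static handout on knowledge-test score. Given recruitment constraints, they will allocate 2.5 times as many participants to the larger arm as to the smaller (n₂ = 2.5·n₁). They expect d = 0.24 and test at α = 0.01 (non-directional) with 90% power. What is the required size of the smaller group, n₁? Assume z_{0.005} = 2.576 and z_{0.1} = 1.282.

With allocation ratio k = n₂/n₁ = 2.5, Var(x̄₁−x̄₂) = σ²(1/n₁ + 1/(k·n₁)) = σ²·(k+1)/(k·n₁).
So n₁ = (1 + 1/k)·((z_{α/2} + z_β)/d)² = 1.400 × (3.858/0.24)².
n₁ = 1.400 × 258.41 = 361.8.
Round up: n₁ = 362, giving n₂ = 2.5 × 362 = 905.

n₁ = 362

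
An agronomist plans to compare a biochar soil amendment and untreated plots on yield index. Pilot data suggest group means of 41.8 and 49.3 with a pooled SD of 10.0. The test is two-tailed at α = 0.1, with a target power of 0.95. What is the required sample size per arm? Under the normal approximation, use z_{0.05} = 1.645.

Cohen's d = |M₁ − M₂| / SD_pooled = |41.8 − 49.3| / 10.0 = 7.5 / 10.0 = 0.750.
For two independent groups with equal n: n = 2·((z_{α/2} + z_β) / d)².
z_{α/2} + z_β = 1.645 + 1.645 = 3.290.
n = 2 × (3.290 / 0.750)² = 2 × 4.387² = 2 × 19.24 = 38.5.
Round up to the next whole participant.

n = 39 per group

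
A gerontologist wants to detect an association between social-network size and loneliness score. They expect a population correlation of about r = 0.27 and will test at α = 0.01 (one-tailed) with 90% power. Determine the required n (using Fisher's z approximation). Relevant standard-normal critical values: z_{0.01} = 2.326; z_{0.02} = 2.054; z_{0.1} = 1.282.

n = 173

Fisher's z: C = ½·ln((1+r)/(1−r)) = ½·ln(1.7397) = 0.2769.
n = ((z_{α} + z_β)/C)² + 3.
(2.326 + 1.282) / 0.2769 = 3.608 / 0.2769 = 13.030.
n = 13.030² + 3 = 169.78 + 3 = 172.8.
Round up.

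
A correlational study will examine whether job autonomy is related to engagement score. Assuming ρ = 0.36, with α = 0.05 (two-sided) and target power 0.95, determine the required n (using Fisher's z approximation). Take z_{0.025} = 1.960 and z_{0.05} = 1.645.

n = 95

Fisher's z: C = ½·ln((1+r)/(1−r)) = ½·ln(2.1250) = 0.3769.
n = ((z_{α/2} + z_β)/C)² + 3.
(1.960 + 1.645) / 0.3769 = 3.605 / 0.3769 = 9.565.
n = 9.565² + 3 = 91.49 + 3 = 94.5.
Round up.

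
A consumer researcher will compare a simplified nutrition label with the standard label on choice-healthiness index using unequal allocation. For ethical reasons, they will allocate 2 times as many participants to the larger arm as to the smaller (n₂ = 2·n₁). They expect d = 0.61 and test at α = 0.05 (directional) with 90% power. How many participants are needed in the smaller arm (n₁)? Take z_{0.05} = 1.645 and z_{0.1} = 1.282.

With allocation ratio k = n₂/n₁ = 2, Var(x̄₁−x̄₂) = σ²(1/n₁ + 1/(k·n₁)) = σ²·(k+1)/(k·n₁).
So n₁ = (1 + 1/k)·((z_{α} + z_β)/d)² = 1.500 × (2.927/0.61)².
n₁ = 1.500 × 23.02 = 34.5.
Round up: n₁ = 35, giving n₂ = 2 × 35 = 70.

n₁ = 35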